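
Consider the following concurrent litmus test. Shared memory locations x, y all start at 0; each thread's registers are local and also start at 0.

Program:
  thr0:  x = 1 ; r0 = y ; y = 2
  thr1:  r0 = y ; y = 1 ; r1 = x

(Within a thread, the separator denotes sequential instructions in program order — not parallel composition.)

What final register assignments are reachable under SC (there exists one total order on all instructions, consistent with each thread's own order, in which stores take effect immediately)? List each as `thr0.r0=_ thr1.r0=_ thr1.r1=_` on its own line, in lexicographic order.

thr0.r0=0 thr1.r0=0 thr1.r1=1
thr0.r0=0 thr1.r0=2 thr1.r1=1
thr0.r0=1 thr1.r0=0 thr1.r1=0
thr0.r0=1 thr1.r0=0 thr1.r1=1

outcome vector order: (thr0.r0,thr1.r0,thr1.r1)
|SC outcomes| = 4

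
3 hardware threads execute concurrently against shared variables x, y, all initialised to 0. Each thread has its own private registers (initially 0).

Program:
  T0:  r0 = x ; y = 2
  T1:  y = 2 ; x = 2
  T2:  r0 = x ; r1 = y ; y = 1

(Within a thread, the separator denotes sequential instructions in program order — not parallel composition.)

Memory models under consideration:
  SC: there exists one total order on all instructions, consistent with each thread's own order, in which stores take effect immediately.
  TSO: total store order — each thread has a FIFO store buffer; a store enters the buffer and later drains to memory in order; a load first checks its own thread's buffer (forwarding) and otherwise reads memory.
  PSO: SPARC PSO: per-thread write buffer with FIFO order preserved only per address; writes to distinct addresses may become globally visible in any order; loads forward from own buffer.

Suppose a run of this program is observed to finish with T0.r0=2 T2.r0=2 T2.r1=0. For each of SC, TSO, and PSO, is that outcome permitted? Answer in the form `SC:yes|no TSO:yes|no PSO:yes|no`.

SC:no TSO:no PSO:yes

outcome vector order: (T0.r0,T2.r0,T2.r1)
[SC] allowed = {(0,0,0), (0,0,2), (0,2,2), (2,0,0), (2,0,2), (2,2,2)}
[TSO] allowed = {(0,0,0), (0,0,2), (0,2,2), (2,0,0), (2,0,2), (2,2,2)}
[PSO] allowed = {(0,0,0), (0,0,2), (0,2,0), (0,2,2), (2,0,0), (2,0,2), (2,2,0), (2,2,2)}
target (2,2,0) ∈ {PSO}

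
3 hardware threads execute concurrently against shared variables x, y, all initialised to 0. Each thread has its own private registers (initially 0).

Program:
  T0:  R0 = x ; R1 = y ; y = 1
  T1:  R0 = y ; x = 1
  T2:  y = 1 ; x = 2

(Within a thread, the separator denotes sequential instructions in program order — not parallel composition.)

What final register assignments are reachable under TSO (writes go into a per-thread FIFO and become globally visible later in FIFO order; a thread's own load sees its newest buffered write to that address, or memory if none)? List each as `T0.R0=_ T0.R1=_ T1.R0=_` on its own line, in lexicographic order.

T0.R0=0 T0.R1=0 T1.R0=0
T0.R0=0 T0.R1=0 T1.R0=1
T0.R0=0 T0.R1=1 T1.R0=0
T0.R0=0 T0.R1=1 T1.R0=1
T0.R0=1 T0.R1=0 T1.R0=0
T0.R0=1 T0.R1=1 T1.R0=0
T0.R0=1 T0.R1=1 T1.R0=1
T0.R0=2 T0.R1=1 T1.R0=0
T0.R0=2 T0.R1=1 T1.R0=1

outcome vector order: (T0.R0,T0.R1,T1.R0)
|TSO outcomes| = 9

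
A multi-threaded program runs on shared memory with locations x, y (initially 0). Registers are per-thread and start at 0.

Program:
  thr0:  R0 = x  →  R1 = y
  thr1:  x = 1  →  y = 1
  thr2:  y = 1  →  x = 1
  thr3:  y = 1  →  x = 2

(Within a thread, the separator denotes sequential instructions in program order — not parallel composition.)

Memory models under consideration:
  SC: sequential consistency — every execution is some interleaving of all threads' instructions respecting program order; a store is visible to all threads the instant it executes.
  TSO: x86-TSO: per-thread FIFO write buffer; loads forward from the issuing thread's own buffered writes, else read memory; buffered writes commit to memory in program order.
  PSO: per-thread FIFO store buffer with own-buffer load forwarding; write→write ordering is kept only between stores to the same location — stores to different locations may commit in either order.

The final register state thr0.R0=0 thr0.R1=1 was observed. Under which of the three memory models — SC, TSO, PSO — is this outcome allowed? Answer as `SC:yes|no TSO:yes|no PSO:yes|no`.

outcome vector order: (thr0.R0,thr0.R1)
under SC → 00; 01; 10; 11; 21
under TSO → 00; 01; 10; 11; 21
under PSO → 00; 01; 10; 11; 20; 21
target 01 ∈ {SC,TSO,PSO}

SC:yes TSO:yes PSO:yes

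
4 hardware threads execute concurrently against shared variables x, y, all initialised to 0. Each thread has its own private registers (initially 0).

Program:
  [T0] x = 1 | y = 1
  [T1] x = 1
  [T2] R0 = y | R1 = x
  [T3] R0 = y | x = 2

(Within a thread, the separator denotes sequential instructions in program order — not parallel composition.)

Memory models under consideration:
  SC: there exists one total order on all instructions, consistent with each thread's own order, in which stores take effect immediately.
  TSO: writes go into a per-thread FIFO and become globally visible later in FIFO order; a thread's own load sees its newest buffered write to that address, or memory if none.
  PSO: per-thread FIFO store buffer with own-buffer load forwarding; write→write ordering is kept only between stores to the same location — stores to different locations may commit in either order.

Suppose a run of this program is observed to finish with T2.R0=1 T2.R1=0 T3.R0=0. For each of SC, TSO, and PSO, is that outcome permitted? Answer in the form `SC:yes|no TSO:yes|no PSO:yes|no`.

SC:no TSO:no PSO:yes

outcome vector order: (T2.R0,T2.R1,T3.R0)
SC (10): <0 0 0>, <0 0 1>, <0 1 0>, <0 1 1>, <0 2 0>, <0 2 1>, <1 1 0>, <1 1 1>, <1 2 0>, <1 2 1>
TSO (10): <0 0 0>, <0 0 1>, <0 1 0>, <0 1 1>, <0 2 0>, <0 2 1>, <1 1 0>, <1 1 1>, <1 2 0>, <1 2 1>
PSO (12): <0 0 0>, <0 0 1>, <0 1 0>, <0 1 1>, <0 2 0>, <0 2 1>, <1 0 0>, <1 0 1>, <1 1 0>, <1 1 1>, <1 2 0>, <1 2 1>
target <1 0 0> ∈ {PSO}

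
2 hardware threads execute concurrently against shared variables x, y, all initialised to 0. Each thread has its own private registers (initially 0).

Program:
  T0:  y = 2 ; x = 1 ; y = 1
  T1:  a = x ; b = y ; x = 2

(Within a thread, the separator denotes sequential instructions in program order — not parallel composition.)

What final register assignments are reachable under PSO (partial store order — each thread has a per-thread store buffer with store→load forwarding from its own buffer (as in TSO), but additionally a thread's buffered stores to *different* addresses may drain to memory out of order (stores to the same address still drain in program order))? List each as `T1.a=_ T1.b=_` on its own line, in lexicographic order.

outcome vector order: (T1.a,T1.b)
|PSO outcomes| = 6

T1.a=0 T1.b=0
T1.a=0 T1.b=1
T1.a=0 T1.b=2
T1.a=1 T1.b=0
T1.a=1 T1.b=1
T1.a=1 T1.b=2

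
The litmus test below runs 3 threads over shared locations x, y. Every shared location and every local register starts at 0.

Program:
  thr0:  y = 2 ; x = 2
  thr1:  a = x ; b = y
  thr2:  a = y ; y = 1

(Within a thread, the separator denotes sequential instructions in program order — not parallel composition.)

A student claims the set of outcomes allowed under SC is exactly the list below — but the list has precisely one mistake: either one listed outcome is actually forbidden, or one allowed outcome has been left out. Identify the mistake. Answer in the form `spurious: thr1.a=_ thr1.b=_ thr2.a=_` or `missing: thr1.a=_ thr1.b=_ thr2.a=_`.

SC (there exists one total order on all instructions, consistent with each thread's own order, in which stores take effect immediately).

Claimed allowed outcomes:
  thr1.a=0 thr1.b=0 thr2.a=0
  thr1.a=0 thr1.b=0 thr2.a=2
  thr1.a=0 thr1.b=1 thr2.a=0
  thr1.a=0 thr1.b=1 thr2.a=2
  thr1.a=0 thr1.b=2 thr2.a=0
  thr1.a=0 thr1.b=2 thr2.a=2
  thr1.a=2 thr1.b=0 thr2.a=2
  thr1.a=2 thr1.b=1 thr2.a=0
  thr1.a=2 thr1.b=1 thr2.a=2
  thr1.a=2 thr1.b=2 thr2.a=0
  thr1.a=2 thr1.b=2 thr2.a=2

spurious: thr1.a=2 thr1.b=0 thr2.a=2

outcome vector order: (thr1.a,thr1.b,thr2.a)
SC: 10 outcomes — {<0 0 0>, <0 0 2>, <0 1 0>, <0 1 2>, <0 2 0>, <0 2 2>, <2 1 0>, <2 1 2>, <2 2 0>, <2 2 2>}
claimed∖SC = {<2 0 2>}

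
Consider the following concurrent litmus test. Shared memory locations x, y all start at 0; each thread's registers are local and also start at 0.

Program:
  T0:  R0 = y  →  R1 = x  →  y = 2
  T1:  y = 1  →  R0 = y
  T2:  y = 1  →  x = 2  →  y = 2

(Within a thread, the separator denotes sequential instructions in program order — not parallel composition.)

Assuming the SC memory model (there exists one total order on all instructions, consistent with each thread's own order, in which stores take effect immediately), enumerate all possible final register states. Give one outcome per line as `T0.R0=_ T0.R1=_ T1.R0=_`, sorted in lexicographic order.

outcome vector order: (T0.R0,T0.R1,T1.R0)
|SC outcomes| = 10

T0.R0=0 T0.R1=0 T1.R0=1
T0.R0=0 T0.R1=0 T1.R0=2
T0.R0=0 T0.R1=2 T1.R0=1
T0.R0=0 T0.R1=2 T1.R0=2
T0.R0=1 T0.R1=0 T1.R0=1
T0.R0=1 T0.R1=0 T1.R0=2
T0.R0=1 T0.R1=2 T1.R0=1
T0.R0=1 T0.R1=2 T1.R0=2
T0.R0=2 T0.R1=2 T1.R0=1
T0.R0=2 T0.R1=2 T1.R0=2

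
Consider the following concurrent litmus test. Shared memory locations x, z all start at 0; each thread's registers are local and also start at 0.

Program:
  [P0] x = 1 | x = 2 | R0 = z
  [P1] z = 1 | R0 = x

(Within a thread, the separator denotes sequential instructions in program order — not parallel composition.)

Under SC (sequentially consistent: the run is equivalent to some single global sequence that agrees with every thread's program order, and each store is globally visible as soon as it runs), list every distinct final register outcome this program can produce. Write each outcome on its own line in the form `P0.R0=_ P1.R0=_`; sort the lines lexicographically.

outcome vector order: (P0.R0,P1.R0)
|SC outcomes| = 4

P0.R0=0 P1.R0=2
P0.R0=1 P1.R0=0
P0.R0=1 P1.R0=1
P0.R0=1 P1.R0=2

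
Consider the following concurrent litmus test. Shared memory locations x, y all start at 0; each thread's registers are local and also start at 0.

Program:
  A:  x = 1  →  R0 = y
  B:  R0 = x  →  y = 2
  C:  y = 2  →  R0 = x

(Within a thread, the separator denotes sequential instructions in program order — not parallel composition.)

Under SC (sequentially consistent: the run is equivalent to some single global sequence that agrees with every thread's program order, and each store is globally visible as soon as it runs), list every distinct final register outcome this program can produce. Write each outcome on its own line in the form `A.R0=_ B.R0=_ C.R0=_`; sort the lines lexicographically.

outcome vector order: (A.R0,B.R0,C.R0)
|SC outcomes| = 6

A.R0=0 B.R0=0 C.R0=1
A.R0=0 B.R0=1 C.R0=1
A.R0=2 B.R0=0 C.R0=0
A.R0=2 B.R0=0 C.R0=1
A.R0=2 B.R0=1 C.R0=0
A.R0=2 B.R0=1 C.R0=1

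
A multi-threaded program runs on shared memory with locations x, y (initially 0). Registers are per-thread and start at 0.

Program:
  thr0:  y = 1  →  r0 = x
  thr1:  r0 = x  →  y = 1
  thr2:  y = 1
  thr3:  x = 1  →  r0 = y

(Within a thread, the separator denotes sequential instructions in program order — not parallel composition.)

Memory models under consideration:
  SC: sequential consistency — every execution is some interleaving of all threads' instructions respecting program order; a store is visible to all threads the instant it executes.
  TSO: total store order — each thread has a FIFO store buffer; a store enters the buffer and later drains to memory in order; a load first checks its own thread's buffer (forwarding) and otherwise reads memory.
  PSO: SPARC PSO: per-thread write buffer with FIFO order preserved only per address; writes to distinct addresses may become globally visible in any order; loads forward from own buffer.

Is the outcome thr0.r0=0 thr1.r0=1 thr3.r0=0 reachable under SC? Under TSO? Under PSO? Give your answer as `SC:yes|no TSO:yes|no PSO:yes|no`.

SC:no TSO:yes PSO:yes

outcome vector order: (thr0.r0,thr1.r0,thr3.r0)
[SC] allowed = {001, 011, 100, 101, 110, 111}
[TSO] allowed = {000, 001, 010, 011, 100, 101, 110, 111}
[PSO] allowed = {000, 001, 010, 011, 100, 101, 110, 111}
target 010 ∈ {TSO,PSO}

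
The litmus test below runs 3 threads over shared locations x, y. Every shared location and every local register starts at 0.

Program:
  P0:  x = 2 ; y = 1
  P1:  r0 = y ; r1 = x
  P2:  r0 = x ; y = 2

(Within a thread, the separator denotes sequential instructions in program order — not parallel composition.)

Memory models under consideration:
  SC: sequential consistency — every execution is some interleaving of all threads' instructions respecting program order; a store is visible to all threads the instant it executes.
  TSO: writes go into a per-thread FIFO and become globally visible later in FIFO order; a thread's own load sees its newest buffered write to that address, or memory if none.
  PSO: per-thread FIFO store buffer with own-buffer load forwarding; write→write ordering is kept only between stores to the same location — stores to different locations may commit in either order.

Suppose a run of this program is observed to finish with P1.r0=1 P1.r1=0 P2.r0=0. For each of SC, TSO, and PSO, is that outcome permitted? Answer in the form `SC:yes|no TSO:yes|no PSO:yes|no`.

outcome vector order: (P1.r0,P1.r1,P2.r0)
[SC] allowed = {(0,0,0) (0,0,2) (0,2,0) (0,2,2) (1,2,0) (1,2,2) (2,0,0) (2,2,0) (2,2,2)}
[TSO] allowed = {(0,0,0) (0,0,2) (0,2,0) (0,2,2) (1,2,0) (1,2,2) (2,0,0) (2,2,0) (2,2,2)}
[PSO] allowed = {(0,0,0) (0,0,2) (0,2,0) (0,2,2) (1,0,0) (1,0,2) (1,2,0) (1,2,2) (2,0,0) (2,2,0) (2,2,2)}
target (1,0,0) ∈ {PSO}

SC:no TSO:no PSO:yes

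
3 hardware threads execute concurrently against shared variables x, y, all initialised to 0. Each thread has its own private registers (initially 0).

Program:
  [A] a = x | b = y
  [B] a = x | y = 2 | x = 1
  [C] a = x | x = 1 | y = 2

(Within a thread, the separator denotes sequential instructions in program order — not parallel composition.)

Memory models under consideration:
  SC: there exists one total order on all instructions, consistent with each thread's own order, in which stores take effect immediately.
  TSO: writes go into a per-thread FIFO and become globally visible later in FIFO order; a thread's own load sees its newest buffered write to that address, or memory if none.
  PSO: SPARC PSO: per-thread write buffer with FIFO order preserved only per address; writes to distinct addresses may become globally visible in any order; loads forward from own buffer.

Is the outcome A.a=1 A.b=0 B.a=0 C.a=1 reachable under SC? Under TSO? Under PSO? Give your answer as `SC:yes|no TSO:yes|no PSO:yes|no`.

outcome vector order: (A.a,A.b,B.a,C.a)
SC: 11 outcomes — {<0 0 0 0>; <0 0 0 1>; <0 0 1 0>; <0 2 0 0>; <0 2 0 1>; <0 2 1 0>; <1 0 0 0>; <1 0 1 0>; <1 2 0 0>; <1 2 0 1>; <1 2 1 0>}
TSO: 11 outcomes — {<0 0 0 0>; <0 0 0 1>; <0 0 1 0>; <0 2 0 0>; <0 2 0 1>; <0 2 1 0>; <1 0 0 0>; <1 0 1 0>; <1 2 0 0>; <1 2 0 1>; <1 2 1 0>}
PSO: 12 outcomes — {<0 0 0 0>; <0 0 0 1>; <0 0 1 0>; <0 2 0 0>; <0 2 0 1>; <0 2 1 0>; <1 0 0 0>; <1 0 0 1>; <1 0 1 0>; <1 2 0 0>; <1 2 0 1>; <1 2 1 0>}
target <1 0 0 1> ∈ {PSO}

SC:no TSO:no PSO:yes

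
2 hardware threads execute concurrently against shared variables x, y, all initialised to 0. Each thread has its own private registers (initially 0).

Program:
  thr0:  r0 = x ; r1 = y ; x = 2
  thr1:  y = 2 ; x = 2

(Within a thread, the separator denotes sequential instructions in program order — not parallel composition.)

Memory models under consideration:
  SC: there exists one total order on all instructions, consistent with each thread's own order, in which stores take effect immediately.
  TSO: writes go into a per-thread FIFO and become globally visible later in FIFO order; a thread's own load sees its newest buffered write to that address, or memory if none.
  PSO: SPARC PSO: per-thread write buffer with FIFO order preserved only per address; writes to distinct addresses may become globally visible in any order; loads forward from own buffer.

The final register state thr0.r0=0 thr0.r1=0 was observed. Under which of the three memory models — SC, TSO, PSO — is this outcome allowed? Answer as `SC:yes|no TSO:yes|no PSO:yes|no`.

SC:yes TSO:yes PSO:yes

outcome vector order: (thr0.r0,thr0.r1)
[SC] allowed = {<0 0> <0 2> <2 2>}
[TSO] allowed = {<0 0> <0 2> <2 2>}
[PSO] allowed = {<0 0> <0 2> <2 0> <2 2>}
target <0 0> ∈ {SC,TSO,PSO}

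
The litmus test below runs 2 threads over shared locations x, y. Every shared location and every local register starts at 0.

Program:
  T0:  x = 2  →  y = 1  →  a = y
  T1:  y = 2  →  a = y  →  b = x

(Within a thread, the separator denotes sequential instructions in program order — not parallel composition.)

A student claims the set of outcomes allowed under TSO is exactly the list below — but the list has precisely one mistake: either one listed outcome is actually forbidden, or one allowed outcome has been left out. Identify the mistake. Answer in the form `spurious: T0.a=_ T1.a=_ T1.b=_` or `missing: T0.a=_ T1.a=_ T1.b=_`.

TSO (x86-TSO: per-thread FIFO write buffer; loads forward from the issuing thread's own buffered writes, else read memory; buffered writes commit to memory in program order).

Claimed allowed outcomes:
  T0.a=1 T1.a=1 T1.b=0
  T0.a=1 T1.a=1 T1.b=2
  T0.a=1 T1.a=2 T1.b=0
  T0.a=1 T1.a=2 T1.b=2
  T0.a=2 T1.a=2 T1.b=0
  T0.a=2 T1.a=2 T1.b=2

spurious: T0.a=1 T1.a=1 T1.b=0

outcome vector order: (T0.a,T1.a,T1.b)
TSO: 5 outcomes — {<1 1 2>, <1 2 0>, <1 2 2>, <2 2 0>, <2 2 2>}
claimed∖TSO = {<1 1 0>}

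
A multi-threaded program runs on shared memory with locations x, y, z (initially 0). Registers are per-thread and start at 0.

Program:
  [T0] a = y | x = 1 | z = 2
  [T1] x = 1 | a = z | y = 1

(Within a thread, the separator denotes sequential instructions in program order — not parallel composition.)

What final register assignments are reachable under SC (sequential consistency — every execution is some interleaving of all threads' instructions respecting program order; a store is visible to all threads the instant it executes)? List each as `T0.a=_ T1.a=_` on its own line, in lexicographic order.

outcome vector order: (T0.a,T1.a)
|SC outcomes| = 3

T0.a=0 T1.a=0
T0.a=0 T1.a=2
T0.a=1 T1.a=0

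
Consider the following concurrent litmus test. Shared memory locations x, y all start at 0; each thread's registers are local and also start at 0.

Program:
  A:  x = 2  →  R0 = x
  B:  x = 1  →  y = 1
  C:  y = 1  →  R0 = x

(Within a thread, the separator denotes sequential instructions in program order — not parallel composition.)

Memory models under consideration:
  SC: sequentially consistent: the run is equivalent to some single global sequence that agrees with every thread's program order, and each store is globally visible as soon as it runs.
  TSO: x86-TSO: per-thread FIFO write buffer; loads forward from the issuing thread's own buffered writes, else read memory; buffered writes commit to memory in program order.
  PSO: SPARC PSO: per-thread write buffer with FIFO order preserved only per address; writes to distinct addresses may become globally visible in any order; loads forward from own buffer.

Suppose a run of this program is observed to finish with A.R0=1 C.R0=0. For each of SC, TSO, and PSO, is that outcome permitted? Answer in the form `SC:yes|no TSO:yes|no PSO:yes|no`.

outcome vector order: (A.R0,C.R0)
under SC → (1,0), (1,1), (1,2), (2,0), (2,1), (2,2)
under TSO → (1,0), (1,1), (1,2), (2,0), (2,1), (2,2)
under PSO → (1,0), (1,1), (1,2), (2,0), (2,1), (2,2)
target (1,0) ∈ {SC,TSO,PSO}

SC:yes TSO:yes PSO:yes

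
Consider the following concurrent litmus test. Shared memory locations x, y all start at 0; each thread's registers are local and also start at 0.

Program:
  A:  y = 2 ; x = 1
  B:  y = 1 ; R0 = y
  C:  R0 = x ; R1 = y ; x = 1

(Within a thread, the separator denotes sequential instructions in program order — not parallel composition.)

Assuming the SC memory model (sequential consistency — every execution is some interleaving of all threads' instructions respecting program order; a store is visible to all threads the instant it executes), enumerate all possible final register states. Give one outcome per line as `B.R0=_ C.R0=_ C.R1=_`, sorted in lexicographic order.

outcome vector order: (B.R0,C.R0,C.R1)
|SC outcomes| = 9

B.R0=1 C.R0=0 C.R1=0
B.R0=1 C.R0=0 C.R1=1
B.R0=1 C.R0=0 C.R1=2
B.R0=1 C.R0=1 C.R1=1
B.R0=1 C.R0=1 C.R1=2
B.R0=2 C.R0=0 C.R1=0
B.R0=2 C.R0=0 C.R1=1
B.R0=2 C.R0=0 C.R1=2
B.R0=2 C.R0=1 C.R1=2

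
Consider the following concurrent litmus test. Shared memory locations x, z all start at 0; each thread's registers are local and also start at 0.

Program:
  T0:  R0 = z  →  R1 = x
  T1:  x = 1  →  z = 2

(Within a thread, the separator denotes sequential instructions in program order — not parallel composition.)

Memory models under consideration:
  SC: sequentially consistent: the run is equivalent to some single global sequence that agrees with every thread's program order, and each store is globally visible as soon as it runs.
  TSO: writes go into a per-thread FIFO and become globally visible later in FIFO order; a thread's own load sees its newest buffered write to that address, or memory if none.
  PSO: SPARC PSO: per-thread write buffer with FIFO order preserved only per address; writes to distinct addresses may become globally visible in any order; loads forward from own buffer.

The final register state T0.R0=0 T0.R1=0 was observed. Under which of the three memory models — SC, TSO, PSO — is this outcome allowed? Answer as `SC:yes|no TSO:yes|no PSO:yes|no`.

outcome vector order: (T0.R0,T0.R1)
under SC → <0 0> <0 1> <2 1>
under TSO → <0 0> <0 1> <2 1>
under PSO → <0 0> <0 1> <2 0> <2 1>
target <0 0> ∈ {SC,TSO,PSO}

SC:yes TSO:yes PSO:yes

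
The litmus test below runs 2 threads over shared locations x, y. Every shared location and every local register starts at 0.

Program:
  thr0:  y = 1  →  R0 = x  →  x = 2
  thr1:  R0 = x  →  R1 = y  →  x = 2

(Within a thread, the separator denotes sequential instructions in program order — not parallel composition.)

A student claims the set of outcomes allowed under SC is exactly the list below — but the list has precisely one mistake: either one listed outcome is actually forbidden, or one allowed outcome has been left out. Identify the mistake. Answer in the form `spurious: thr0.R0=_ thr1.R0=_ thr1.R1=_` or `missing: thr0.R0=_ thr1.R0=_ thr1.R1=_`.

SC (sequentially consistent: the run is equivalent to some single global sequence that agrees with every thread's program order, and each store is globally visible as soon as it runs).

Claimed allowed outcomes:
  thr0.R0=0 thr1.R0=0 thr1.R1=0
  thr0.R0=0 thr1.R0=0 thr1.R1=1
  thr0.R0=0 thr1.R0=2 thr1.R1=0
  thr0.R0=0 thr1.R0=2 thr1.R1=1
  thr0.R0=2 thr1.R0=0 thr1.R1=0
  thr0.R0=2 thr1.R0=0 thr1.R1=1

spurious: thr0.R0=0 thr1.R0=2 thr1.R1=0

outcome vector order: (thr0.R0,thr1.R0,thr1.R1)
SC: 5 outcomes — {0/0/0, 0/0/1, 0/2/1, 2/0/0, 2/0/1}
claimed∖SC = {0/2/0}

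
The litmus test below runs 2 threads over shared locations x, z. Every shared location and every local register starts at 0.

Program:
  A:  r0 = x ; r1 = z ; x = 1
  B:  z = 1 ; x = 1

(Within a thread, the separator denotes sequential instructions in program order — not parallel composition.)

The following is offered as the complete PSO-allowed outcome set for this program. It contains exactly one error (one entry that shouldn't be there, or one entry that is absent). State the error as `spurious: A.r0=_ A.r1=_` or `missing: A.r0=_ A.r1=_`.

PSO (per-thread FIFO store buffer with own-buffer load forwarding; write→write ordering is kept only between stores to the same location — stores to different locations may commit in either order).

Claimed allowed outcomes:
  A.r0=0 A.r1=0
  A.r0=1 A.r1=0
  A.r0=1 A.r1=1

missing: A.r0=0 A.r1=1

outcome vector order: (A.r0,A.r1)
PSO (4): <0 0>; <0 1>; <1 0>; <1 1>
PSO∖claimed = {<0 1>}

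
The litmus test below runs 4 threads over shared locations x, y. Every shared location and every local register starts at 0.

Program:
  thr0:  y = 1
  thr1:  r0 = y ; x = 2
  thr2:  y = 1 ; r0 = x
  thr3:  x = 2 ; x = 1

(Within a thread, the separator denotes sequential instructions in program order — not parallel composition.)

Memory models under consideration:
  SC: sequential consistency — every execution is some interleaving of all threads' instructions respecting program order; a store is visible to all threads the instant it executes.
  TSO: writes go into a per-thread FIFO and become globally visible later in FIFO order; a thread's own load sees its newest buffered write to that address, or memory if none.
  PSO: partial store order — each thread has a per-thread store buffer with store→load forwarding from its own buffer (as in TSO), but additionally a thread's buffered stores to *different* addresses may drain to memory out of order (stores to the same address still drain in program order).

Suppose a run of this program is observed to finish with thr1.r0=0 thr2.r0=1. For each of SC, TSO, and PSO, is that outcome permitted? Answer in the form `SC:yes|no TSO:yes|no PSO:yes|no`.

SC:yes TSO:yes PSO:yes

outcome vector order: (thr1.r0,thr2.r0)
[SC] allowed = {0/0, 0/1, 0/2, 1/0, 1/1, 1/2}
[TSO] allowed = {0/0, 0/1, 0/2, 1/0, 1/1, 1/2}
[PSO] allowed = {0/0, 0/1, 0/2, 1/0, 1/1, 1/2}
target 0/1 ∈ {SC,TSO,PSO}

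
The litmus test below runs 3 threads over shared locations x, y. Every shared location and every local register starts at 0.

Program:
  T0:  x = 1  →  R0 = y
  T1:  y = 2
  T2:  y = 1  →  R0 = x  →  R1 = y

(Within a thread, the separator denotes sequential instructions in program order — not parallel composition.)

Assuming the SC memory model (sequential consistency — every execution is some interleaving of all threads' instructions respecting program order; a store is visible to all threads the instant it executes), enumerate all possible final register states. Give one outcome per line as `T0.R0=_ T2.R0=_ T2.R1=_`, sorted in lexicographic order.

outcome vector order: (T0.R0,T2.R0,T2.R1)
|SC outcomes| = 10

T0.R0=0 T2.R0=1 T2.R1=1
T0.R0=0 T2.R0=1 T2.R1=2
T0.R0=1 T2.R0=0 T2.R1=1
T0.R0=1 T2.R0=0 T2.R1=2
T0.R0=1 T2.R0=1 T2.R1=1
T0.R0=1 T2.R0=1 T2.R1=2
T0.R0=2 T2.R0=0 T2.R1=1
T0.R0=2 T2.R0=0 T2.R1=2
T0.R0=2 T2.R0=1 T2.R1=1
T0.R0=2 T2.R0=1 T2.R1=2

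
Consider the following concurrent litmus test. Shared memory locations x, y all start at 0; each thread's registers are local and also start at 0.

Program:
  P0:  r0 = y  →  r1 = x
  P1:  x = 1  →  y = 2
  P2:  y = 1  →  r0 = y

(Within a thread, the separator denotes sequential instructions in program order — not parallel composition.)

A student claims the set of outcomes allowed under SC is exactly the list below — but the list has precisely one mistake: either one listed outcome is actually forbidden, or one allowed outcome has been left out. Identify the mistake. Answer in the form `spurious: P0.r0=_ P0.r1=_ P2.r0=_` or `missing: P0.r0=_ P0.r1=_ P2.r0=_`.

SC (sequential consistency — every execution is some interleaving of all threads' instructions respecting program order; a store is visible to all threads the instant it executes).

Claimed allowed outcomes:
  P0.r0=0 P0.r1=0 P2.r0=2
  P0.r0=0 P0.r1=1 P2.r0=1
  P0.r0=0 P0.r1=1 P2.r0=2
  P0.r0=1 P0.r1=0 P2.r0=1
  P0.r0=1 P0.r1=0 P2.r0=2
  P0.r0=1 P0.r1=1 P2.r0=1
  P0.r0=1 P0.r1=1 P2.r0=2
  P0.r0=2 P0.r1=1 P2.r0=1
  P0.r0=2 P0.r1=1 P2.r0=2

missing: P0.r0=0 P0.r1=0 P2.r0=1

outcome vector order: (P0.r0,P0.r1,P2.r0)
SC: 10 outcomes — {001; 002; 011; 012; 101; 102; 111; 112; 211; 212}
SC∖claimed = {001}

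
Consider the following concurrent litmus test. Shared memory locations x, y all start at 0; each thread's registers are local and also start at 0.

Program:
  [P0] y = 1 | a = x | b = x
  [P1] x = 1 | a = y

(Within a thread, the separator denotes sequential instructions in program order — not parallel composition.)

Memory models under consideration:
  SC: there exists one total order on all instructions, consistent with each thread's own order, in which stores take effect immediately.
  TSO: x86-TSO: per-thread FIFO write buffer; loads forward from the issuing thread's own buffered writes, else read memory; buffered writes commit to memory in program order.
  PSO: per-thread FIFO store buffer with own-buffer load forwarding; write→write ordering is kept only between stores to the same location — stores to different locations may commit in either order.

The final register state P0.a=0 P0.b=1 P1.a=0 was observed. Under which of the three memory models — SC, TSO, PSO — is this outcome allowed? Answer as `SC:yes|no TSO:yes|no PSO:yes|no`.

outcome vector order: (P0.a,P0.b,P1.a)
under SC → 001 011 110 111
under TSO → 000 001 010 011 110 111
under PSO → 000 001 010 011 110 111
target 010 ∈ {TSO,PSO}

SC:no TSO:yes PSO:yes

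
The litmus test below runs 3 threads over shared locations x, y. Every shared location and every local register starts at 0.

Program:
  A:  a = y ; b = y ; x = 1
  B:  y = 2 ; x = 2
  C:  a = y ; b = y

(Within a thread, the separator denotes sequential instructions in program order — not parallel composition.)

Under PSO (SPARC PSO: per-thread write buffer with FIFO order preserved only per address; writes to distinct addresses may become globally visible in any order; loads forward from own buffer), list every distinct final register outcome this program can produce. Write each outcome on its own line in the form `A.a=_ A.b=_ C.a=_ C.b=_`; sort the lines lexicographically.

A.a=0 A.b=0 C.a=0 C.b=0
A.a=0 A.b=0 C.a=0 C.b=2
A.a=0 A.b=0 C.a=2 C.b=2
A.a=0 A.b=2 C.a=0 C.b=0
A.a=0 A.b=2 C.a=0 C.b=2
A.a=0 A.b=2 C.a=2 C.b=2
A.a=2 A.b=2 C.a=0 C.b=0
A.a=2 A.b=2 C.a=0 C.b=2
A.a=2 A.b=2 C.a=2 C.b=2

outcome vector order: (A.a,A.b,C.a,C.b)
|PSO outcomes| = 9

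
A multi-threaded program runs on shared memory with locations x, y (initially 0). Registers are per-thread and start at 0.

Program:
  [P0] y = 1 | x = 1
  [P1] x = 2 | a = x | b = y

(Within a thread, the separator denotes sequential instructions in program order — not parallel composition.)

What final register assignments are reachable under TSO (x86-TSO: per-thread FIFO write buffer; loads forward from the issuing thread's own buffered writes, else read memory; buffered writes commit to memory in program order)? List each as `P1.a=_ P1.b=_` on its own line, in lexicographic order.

outcome vector order: (P1.a,P1.b)
|TSO outcomes| = 3

P1.a=1 P1.b=1
P1.a=2 P1.b=0
P1.a=2 P1.b=1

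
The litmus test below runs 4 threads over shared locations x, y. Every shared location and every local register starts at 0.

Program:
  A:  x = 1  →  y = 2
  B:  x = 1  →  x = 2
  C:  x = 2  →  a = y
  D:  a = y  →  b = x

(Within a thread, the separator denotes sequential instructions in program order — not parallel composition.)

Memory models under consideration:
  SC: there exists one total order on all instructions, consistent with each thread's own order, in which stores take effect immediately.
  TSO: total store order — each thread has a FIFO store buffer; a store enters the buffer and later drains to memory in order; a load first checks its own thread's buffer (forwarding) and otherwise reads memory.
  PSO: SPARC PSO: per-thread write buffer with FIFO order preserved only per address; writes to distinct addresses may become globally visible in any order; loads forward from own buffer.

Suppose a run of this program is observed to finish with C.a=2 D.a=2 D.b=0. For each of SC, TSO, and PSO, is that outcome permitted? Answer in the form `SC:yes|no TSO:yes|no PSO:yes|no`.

SC:no TSO:no PSO:yes

outcome vector order: (C.a,D.a,D.b)
SC: 10 outcomes — {(0,0,0) (0,0,1) (0,0,2) (0,2,1) (0,2,2) (2,0,0) (2,0,1) (2,0,2) (2,2,1) (2,2,2)}
TSO: 10 outcomes — {(0,0,0) (0,0,1) (0,0,2) (0,2,1) (0,2,2) (2,0,0) (2,0,1) (2,0,2) (2,2,1) (2,2,2)}
PSO: 12 outcomes — {(0,0,0) (0,0,1) (0,0,2) (0,2,0) (0,2,1) (0,2,2) (2,0,0) (2,0,1) (2,0,2) (2,2,0) (2,2,1) (2,2,2)}
target (2,2,0) ∈ {PSO}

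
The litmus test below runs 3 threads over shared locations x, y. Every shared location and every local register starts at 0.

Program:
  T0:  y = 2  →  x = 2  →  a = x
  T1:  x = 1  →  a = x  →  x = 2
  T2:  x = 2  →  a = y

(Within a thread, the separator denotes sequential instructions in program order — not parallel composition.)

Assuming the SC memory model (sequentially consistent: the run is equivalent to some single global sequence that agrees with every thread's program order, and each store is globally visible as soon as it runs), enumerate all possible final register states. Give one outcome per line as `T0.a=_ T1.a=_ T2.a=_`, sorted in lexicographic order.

outcome vector order: (T0.a,T1.a,T2.a)
|SC outcomes| = 7

T0.a=1 T1.a=1 T2.a=0
T0.a=1 T1.a=1 T2.a=2
T0.a=1 T1.a=2 T2.a=2
T0.a=2 T1.a=1 T2.a=0
T0.a=2 T1.a=1 T2.a=2
T0.a=2 T1.a=2 T2.a=0
T0.a=2 T1.a=2 T2.a=2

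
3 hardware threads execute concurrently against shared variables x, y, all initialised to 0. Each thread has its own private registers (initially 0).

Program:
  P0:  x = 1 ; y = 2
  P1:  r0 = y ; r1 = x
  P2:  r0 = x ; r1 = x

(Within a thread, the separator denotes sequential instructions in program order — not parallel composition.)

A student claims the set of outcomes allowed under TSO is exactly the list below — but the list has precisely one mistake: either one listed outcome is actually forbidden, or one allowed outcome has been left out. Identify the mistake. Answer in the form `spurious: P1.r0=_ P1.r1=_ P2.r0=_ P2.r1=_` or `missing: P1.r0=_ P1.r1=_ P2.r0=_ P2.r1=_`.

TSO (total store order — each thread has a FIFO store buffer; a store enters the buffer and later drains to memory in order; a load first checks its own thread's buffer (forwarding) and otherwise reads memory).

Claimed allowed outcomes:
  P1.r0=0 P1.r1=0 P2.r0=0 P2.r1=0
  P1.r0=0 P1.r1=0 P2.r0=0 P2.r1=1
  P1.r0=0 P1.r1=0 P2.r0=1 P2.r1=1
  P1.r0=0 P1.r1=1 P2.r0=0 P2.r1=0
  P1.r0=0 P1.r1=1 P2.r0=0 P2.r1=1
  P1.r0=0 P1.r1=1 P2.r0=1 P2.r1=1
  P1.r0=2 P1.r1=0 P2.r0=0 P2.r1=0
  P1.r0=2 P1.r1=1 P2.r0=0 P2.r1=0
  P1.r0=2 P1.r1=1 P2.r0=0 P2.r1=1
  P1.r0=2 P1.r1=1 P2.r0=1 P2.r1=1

spurious: P1.r0=2 P1.r1=0 P2.r0=0 P2.r1=0

outcome vector order: (P1.r0,P1.r1,P2.r0,P2.r1)
TSO (9): 0/0/0/0; 0/0/0/1; 0/0/1/1; 0/1/0/0; 0/1/0/1; 0/1/1/1; 2/1/0/0; 2/1/0/1; 2/1/1/1
claimed∖TSO = {2/0/0/0}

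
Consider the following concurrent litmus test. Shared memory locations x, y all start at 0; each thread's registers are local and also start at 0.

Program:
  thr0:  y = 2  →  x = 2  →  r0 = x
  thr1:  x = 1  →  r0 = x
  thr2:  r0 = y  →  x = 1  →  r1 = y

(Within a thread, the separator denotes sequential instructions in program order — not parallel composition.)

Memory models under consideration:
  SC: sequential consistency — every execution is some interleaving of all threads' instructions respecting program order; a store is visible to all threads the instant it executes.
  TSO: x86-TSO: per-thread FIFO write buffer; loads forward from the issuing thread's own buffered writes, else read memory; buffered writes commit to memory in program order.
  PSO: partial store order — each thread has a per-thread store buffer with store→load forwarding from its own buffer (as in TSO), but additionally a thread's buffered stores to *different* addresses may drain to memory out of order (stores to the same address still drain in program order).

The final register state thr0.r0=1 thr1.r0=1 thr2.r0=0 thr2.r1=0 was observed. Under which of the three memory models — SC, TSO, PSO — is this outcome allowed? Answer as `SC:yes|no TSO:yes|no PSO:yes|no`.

outcome vector order: (thr0.r0,thr1.r0,thr2.r0,thr2.r1)
[SC] allowed = {1100; 1102; 1122; 1202; 1222; 2100; 2102; 2122; 2200; 2202; 2222}
[TSO] allowed = {1100; 1102; 1122; 1200; 1202; 1222; 2100; 2102; 2122; 2200; 2202; 2222}
[PSO] allowed = {1100; 1102; 1122; 1200; 1202; 1222; 2100; 2102; 2122; 2200; 2202; 2222}
target 1100 ∈ {SC,TSO,PSO}

SC:yes TSO:yes PSO:yes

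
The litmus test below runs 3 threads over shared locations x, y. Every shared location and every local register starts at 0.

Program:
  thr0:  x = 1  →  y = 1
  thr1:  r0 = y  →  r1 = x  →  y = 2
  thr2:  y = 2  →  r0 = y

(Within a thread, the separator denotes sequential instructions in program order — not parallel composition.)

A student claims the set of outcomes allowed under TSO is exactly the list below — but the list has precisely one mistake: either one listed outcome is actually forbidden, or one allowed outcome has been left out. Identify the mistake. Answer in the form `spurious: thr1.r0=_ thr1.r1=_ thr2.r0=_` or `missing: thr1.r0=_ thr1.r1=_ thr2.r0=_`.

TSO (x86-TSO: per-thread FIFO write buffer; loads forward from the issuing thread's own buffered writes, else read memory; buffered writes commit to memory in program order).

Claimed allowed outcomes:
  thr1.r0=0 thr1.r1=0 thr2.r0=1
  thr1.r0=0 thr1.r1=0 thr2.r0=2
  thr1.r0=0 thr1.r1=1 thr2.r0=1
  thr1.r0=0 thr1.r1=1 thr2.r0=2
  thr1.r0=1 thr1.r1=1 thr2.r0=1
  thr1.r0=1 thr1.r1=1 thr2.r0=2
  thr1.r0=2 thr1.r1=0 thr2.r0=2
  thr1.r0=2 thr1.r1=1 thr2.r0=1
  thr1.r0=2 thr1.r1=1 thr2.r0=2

outcome vector order: (thr1.r0,thr1.r1,thr2.r0)
[TSO] allowed = {<0 0 1>, <0 0 2>, <0 1 1>, <0 1 2>, <1 1 1>, <1 1 2>, <2 0 1>, <2 0 2>, <2 1 1>, <2 1 2>}
TSO∖claimed = {<2 0 1>}

missing: thr1.r0=2 thr1.r1=0 thr2.r0=1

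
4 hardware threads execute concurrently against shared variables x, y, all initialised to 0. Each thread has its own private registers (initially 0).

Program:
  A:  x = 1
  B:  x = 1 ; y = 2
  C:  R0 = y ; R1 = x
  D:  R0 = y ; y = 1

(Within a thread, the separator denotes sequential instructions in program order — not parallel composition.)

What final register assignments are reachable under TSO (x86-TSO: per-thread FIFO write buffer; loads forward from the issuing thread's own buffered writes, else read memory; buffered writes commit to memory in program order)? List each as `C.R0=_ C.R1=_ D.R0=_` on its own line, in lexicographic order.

outcome vector order: (C.R0,C.R1,D.R0)
|TSO outcomes| = 9

C.R0=0 C.R1=0 D.R0=0
C.R0=0 C.R1=0 D.R0=2
C.R0=0 C.R1=1 D.R0=0
C.R0=0 C.R1=1 D.R0=2
C.R0=1 C.R1=0 D.R0=0
C.R0=1 C.R1=1 D.R0=0
C.R0=1 C.R1=1 D.R0=2
C.R0=2 C.R1=1 D.R0=0
C.R0=2 C.R1=1 D.R0=2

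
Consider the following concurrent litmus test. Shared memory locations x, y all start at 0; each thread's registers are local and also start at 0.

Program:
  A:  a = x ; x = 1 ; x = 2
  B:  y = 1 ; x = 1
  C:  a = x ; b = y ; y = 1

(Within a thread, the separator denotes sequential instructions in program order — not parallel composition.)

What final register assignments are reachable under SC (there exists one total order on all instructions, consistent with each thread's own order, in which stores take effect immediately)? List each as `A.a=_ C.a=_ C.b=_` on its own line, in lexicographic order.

A.a=0 C.a=0 C.b=0
A.a=0 C.a=0 C.b=1
A.a=0 C.a=1 C.b=0
A.a=0 C.a=1 C.b=1
A.a=0 C.a=2 C.b=0
A.a=0 C.a=2 C.b=1
A.a=1 C.a=0 C.b=0
A.a=1 C.a=0 C.b=1
A.a=1 C.a=1 C.b=1
A.a=1 C.a=2 C.b=1

outcome vector order: (A.a,C.a,C.b)
|SC outcomes| = 10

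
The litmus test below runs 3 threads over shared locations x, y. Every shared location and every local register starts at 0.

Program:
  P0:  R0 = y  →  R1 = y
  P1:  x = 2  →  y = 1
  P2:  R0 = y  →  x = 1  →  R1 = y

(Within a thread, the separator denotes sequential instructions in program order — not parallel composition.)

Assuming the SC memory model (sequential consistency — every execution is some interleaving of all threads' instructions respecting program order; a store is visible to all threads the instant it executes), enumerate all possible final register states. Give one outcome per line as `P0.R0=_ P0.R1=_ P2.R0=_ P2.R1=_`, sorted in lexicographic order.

P0.R0=0 P0.R1=0 P2.R0=0 P2.R1=0
P0.R0=0 P0.R1=0 P2.R0=0 P2.R1=1
P0.R0=0 P0.R1=0 P2.R0=1 P2.R1=1
P0.R0=0 P0.R1=1 P2.R0=0 P2.R1=0
P0.R0=0 P0.R1=1 P2.R0=0 P2.R1=1
P0.R0=0 P0.R1=1 P2.R0=1 P2.R1=1
P0.R0=1 P0.R1=1 P2.R0=0 P2.R1=0
P0.R0=1 P0.R1=1 P2.R0=0 P2.R1=1
P0.R0=1 P0.R1=1 P2.R0=1 P2.R1=1

outcome vector order: (P0.R0,P0.R1,P2.R0,P2.R1)
|SC outcomes| = 9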